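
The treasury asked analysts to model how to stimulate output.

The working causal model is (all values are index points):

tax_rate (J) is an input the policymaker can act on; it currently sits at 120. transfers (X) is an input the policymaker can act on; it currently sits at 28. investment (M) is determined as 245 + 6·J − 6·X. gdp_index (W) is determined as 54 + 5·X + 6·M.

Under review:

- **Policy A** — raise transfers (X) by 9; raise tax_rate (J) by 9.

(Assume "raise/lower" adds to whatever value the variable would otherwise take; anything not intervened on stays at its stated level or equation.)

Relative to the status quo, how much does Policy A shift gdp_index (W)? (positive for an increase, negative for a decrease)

45

Baseline:
  J = 120
  X = 28
  M = 245 + 6·120 − 6·28 = 797
  W = 54 + 5·28 + 6·797 = 4976
Policy A (X + 9, J + 9):
  J = 120 + 9 = 129
  X = 28 + 9 = 37
  M = 245 + 6·129 − 6·37 = 797
  W = 54 + 5·37 + 6·797 = 5021
Change in W: 5021 − 4976 = 45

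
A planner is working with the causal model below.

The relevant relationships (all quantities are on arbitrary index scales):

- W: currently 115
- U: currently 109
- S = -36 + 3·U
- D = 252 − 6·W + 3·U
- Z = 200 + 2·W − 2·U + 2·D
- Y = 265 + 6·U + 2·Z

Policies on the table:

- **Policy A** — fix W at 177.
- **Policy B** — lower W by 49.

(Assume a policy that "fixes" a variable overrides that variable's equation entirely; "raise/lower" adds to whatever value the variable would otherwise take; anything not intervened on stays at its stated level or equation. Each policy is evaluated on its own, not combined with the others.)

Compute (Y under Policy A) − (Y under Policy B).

Policy A (W := 177):
  W = 177
  U = 109
  D = 252 − 6·177 + 3·109 = -483
  Z = 200 + 2·177 − 2·109 + 2·(-483) = -630
  Y = 265 + 6·109 + 2·(-630) = -341
Policy B (W − 49):
  W = 115 − 49 = 66
  U = 109
  D = 252 − 6·66 + 3·109 = 183
  Z = 200 + 2·66 − 2·109 + 2·183 = 480
  Y = 265 + 6·109 + 2·480 = 1879
Y: -341 − 1879 = -2220

-2220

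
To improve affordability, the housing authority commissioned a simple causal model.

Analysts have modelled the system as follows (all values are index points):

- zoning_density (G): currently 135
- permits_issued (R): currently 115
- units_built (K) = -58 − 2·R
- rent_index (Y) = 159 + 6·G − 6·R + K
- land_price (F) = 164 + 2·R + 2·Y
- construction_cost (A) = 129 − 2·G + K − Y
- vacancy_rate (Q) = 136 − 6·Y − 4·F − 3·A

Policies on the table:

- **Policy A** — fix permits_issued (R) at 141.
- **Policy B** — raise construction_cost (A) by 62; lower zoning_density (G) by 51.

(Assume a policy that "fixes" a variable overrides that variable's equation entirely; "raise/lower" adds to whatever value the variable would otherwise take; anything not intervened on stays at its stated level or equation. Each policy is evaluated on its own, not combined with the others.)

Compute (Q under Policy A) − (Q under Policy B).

Policy A (R := 141):
  G = 135
  R = 141
  K = -58 − 2·141 = -340
  Y = 159 + 6·135 − 6·141 + (-340) = -217
  F = 164 + 2·141 + 2·(-217) = 12
  A = 129 − 2·135 + (-340) − (-217) = -264
  Q = 136 − 6·(-217) − 4·12 − 3·(-264) = 2182
Policy B (A + 62, G − 51):
  G = 135 − 51 = 84
  R = 115
  K = -58 − 2·115 = -288
  Y = 159 + 6·84 − 6·115 + (-288) = -315
  F = 164 + 2·115 + 2·(-315) = -236
  A = 129 − 2·84 + (-288) − (-315) (+62 from intervention) = 50
  Q = 136 − 6·(-315) − 4·(-236) − 3·50 = 2820
Q: 2182 − 2820 = -638

-638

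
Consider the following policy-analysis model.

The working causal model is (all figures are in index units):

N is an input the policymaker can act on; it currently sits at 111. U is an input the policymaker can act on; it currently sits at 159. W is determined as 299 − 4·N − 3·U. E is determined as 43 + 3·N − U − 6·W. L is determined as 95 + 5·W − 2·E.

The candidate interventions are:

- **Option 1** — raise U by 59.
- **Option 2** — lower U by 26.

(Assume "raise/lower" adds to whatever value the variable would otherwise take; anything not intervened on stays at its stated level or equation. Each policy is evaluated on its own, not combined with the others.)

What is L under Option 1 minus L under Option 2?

-4165

Option 1 (U + 59):
  N = 111
  U = 159 + 59 = 218
  W = 299 − 4·111 − 3·218 = -799
  E = 43 + 3·111 − 218 − 6·(-799) = 4952
  L = 95 + 5·(-799) − 2·4952 = -13804
Option 2 (U − 26):
  N = 111
  U = 159 − 26 = 133
  W = 299 − 4·111 − 3·133 = -544
  E = 43 + 3·111 − 133 − 6·(-544) = 3507
  L = 95 + 5·(-544) − 2·3507 = -9639
L: -13804 − (-9639) = -4165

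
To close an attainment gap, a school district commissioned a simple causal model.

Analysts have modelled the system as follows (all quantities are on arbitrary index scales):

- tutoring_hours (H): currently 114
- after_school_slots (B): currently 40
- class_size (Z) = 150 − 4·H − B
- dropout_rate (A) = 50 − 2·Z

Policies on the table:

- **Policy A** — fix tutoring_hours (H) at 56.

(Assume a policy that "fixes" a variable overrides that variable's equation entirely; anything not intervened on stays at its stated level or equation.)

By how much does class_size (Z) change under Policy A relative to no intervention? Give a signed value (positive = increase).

232

Baseline:
  H = 114
  B = 40
  Z = 150 − 4·114 − 40 = -346
Policy A (H := 56):
  H = 56
  B = 40
  Z = 150 − 4·56 − 40 = -114
Change in Z: -114 − (-346) = 232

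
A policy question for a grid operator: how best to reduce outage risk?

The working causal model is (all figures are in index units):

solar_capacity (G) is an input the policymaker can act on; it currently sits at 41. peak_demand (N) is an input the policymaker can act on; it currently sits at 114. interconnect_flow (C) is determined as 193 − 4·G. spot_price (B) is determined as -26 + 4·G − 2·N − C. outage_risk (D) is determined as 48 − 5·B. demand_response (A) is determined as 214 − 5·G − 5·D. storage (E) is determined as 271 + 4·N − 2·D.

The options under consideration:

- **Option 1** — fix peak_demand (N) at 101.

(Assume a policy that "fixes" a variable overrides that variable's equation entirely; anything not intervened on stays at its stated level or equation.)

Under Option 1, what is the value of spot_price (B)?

-93

Option 1 (N := 101):
  G = 41
  N = 101
  C = 193 − 4·41 = 29
  B = -26 + 4·41 − 2·101 − 29 = -93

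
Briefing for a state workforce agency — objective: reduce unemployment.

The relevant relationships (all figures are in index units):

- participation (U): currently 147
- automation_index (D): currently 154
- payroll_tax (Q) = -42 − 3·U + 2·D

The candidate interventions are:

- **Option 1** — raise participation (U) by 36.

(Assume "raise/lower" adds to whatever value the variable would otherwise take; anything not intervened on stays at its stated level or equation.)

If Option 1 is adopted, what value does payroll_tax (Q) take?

Option 1 (U + 36):
  U = 147 + 36 = 183
  D = 154
  Q = -42 − 3·183 + 2·154 = -283

-283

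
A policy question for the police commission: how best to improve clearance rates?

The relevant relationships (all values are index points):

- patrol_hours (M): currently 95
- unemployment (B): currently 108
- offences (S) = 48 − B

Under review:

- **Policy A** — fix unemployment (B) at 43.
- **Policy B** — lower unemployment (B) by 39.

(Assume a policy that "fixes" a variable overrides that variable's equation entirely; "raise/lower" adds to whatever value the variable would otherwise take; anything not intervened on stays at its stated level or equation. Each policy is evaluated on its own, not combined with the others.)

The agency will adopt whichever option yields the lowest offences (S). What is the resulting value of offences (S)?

-21

Policy A (B := 43):
  B = 43
  S = 48 − 43 = 5
Policy B (B − 39):
  B = 108 − 39 = 69
  S = 48 − 69 = -21
Comparing — Policy A: S=5, Policy B: S=-21. Lowest is -21 (Policy B).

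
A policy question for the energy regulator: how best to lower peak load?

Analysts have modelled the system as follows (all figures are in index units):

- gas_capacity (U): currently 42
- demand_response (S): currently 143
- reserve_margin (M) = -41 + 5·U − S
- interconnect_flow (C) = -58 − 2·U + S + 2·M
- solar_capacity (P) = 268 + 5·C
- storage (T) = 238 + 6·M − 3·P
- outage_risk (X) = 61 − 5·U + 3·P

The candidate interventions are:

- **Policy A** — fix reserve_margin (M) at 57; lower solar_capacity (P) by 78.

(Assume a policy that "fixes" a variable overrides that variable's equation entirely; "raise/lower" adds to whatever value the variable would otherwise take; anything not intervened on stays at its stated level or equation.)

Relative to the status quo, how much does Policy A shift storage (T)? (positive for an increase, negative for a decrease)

Baseline:
  U = 42
  S = 143
  M = -41 + 5·42 − 143 = 26
  C = -58 − 2·42 + 143 + 2·26 = 53
  P = 268 + 5·53 = 533
  T = 238 + 6·26 − 3·533 = -1205
Policy A (M := 57, P − 78):
  U = 42
  S = 143
  M = 57
  C = -58 − 2·42 + 143 + 2·57 = 115
  P = 268 + 5·115 (−78 from intervention) = 765
  T = 238 + 6·57 − 3·765 = -1715
Change in T: -1715 − (-1205) = -510

-510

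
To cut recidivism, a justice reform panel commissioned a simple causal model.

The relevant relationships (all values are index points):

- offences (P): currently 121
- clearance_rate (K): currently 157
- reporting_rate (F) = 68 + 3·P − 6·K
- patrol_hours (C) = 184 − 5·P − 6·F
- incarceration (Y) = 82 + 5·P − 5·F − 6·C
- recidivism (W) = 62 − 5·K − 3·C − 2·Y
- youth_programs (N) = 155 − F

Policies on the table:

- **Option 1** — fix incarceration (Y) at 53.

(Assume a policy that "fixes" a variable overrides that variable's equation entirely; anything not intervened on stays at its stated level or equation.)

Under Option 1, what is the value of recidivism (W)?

Option 1 (Y := 53):
  P = 121
  K = 157
  F = 68 + 3·121 − 6·157 = -511
  C = 184 − 5·121 − 6·(-511) = 2645
  Y = 53
  W = 62 − 5·157 − 3·2645 − 2·53 = -8764

-8764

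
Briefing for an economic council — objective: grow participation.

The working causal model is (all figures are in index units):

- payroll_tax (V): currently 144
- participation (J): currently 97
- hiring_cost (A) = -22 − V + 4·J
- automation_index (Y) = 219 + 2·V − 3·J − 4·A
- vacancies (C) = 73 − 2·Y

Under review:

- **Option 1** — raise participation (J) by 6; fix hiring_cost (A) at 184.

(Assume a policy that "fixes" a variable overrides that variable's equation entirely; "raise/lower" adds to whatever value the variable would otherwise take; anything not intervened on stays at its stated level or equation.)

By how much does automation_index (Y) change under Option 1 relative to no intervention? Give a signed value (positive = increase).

Baseline:
  V = 144
  J = 97
  A = -22 − 144 + 4·97 = 222
  Y = 219 + 2·144 − 3·97 − 4·222 = -672
Option 1 (J + 6, A := 184):
  V = 144
  J = 97 + 6 = 103
  A = 184
  Y = 219 + 2·144 − 3·103 − 4·184 = -538
Change in Y: -538 − (-672) = 134

134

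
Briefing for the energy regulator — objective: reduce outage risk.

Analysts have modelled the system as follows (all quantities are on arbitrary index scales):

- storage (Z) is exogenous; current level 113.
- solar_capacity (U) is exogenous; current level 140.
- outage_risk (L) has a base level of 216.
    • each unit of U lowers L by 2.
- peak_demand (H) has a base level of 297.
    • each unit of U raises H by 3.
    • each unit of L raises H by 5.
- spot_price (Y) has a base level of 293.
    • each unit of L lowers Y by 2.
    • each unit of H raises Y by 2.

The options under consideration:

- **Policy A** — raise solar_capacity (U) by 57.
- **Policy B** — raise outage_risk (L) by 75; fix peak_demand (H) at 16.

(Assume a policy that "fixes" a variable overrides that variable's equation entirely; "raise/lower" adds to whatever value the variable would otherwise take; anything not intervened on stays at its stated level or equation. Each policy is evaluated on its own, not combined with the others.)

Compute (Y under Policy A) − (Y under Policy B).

342

Policy A (U + 57):
  U = 140 + 57 = 197
  L = 216 − 2·197 = -178
  H = 297 + 3·197 + 5·(-178) = -2
  Y = 293 − 2·(-178) + 2·(-2) = 645
Policy B (L + 75, H := 16):
  U = 140
  L = 216 − 2·140 (+75 from intervention) = 11
  H = 16
  Y = 293 − 2·11 + 2·16 = 303
Y: 645 − 303 = 342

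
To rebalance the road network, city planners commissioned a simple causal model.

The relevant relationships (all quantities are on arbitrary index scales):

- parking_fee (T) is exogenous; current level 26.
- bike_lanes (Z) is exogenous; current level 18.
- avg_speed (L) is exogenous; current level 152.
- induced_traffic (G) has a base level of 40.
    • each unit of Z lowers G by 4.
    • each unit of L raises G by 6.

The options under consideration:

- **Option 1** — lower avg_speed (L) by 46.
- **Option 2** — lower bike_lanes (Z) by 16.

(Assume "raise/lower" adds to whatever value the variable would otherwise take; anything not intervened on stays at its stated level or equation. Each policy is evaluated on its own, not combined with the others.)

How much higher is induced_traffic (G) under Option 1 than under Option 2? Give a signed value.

-340

Option 1 (L − 46):
  Z = 18
  L = 152 − 46 = 106
  G = 40 − 4·18 + 6·106 = 604
Option 2 (Z − 16):
  Z = 18 − 16 = 2
  L = 152
  G = 40 − 4·2 + 6·152 = 944
G: 604 − 944 = -340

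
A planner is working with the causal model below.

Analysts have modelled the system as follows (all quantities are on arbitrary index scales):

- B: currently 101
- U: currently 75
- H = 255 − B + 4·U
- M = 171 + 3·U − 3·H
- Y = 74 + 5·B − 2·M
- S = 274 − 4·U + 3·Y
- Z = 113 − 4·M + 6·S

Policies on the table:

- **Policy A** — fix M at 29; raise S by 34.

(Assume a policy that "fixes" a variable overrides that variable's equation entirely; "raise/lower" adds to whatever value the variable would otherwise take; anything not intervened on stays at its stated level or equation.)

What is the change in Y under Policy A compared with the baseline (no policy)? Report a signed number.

-1990

Baseline:
  B = 101
  U = 75
  H = 255 − 101 + 4·75 = 454
  M = 171 + 3·75 − 3·454 = -966
  Y = 74 + 5·101 − 2·(-966) = 2511
Policy A (M := 29, S + 34):
  B = 101
  U = 75
  H = 255 − 101 + 4·75 = 454
  M = 29
  Y = 74 + 5·101 − 2·29 = 521
Change in Y: 521 − 2511 = -1990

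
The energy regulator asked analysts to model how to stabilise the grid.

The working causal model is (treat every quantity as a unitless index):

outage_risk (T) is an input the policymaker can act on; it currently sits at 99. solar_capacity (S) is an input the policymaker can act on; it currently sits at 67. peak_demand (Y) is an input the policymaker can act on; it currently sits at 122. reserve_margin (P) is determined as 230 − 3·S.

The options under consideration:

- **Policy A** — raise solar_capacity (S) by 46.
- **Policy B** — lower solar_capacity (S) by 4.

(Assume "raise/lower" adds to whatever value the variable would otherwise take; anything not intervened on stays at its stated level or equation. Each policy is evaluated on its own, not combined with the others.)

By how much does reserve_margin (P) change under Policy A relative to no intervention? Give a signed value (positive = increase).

-138

Baseline:
  S = 67
  P = 230 − 3·67 = 29
Policy A (S + 46):
  S = 67 + 46 = 113
  P = 230 − 3·113 = -109
Change in P: -109 − 29 = -138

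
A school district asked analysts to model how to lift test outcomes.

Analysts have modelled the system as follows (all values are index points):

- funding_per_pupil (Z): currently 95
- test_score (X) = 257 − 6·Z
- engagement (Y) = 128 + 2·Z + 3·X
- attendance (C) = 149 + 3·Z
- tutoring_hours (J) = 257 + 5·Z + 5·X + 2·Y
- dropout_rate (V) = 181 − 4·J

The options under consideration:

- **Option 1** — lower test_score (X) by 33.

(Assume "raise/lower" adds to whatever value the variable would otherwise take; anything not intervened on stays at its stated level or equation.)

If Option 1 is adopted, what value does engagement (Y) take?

Option 1 (X − 33):
  Z = 95
  X = 257 − 6·95 (−33 from intervention) = -346
  Y = 128 + 2·95 + 3·(-346) = -720

-720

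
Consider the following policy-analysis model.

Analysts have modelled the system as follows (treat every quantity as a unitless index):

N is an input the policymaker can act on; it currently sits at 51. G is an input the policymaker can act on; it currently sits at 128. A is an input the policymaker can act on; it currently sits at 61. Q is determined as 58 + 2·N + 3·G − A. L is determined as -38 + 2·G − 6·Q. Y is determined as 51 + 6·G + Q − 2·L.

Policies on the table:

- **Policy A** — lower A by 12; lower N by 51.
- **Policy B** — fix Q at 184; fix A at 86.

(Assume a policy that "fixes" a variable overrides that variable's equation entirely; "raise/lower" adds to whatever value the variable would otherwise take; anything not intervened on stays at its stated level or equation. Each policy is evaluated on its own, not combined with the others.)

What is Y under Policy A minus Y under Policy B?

Policy A (A − 12, N − 51):
  N = 51 − 51 = 0
  G = 128
  A = 61 − 12 = 49
  Q = 58 + 2·0 + 3·128 − 49 = 393
  L = -38 + 2·128 − 6·393 = -2140
  Y = 51 + 6·128 + 393 − 2·(-2140) = 5492
Policy B (Q := 184, A := 86):
  N = 51
  G = 128
  A = 86
  Q = 184
  L = -38 + 2·128 − 6·184 = -886
  Y = 51 + 6·128 + 184 − 2·(-886) = 2775
Y: 5492 − 2775 = 2717

2717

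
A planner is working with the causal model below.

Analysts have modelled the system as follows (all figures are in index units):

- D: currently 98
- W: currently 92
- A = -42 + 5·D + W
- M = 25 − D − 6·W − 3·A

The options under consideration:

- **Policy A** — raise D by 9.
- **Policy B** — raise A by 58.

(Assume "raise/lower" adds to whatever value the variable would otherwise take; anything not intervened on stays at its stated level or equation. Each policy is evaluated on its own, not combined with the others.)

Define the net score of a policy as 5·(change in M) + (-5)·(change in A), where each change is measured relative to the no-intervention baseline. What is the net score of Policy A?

Baseline:
  D = 98
  W = 92
  A = -42 + 5·98 + 92 = 540
  M = 25 − 98 − 6·92 − 3·540 = -2245
Policy A (D + 9):
  D = 98 + 9 = 107
  W = 92
  A = -42 + 5·107 + 92 = 585
  M = 25 − 107 − 6·92 − 3·585 = -2389
ΔM = -2389 − (-2245) = -144; ΔA = 585 − 540 = 45
Score = 5·(-144) + (-5)·45 = -945

-945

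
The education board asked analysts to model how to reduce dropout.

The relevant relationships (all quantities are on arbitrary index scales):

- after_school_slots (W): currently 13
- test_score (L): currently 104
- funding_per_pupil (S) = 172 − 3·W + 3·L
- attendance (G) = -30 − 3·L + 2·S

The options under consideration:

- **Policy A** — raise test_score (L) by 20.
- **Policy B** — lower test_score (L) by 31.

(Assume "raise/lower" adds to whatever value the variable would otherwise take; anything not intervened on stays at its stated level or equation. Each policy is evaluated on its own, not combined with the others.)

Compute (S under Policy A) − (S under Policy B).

153

Policy A (L + 20):
  W = 13
  L = 104 + 20 = 124
  S = 172 − 3·13 + 3·124 = 505
Policy B (L − 31):
  W = 13
  L = 104 − 31 = 73
  S = 172 − 3·13 + 3·73 = 352
S: 505 − 352 = 153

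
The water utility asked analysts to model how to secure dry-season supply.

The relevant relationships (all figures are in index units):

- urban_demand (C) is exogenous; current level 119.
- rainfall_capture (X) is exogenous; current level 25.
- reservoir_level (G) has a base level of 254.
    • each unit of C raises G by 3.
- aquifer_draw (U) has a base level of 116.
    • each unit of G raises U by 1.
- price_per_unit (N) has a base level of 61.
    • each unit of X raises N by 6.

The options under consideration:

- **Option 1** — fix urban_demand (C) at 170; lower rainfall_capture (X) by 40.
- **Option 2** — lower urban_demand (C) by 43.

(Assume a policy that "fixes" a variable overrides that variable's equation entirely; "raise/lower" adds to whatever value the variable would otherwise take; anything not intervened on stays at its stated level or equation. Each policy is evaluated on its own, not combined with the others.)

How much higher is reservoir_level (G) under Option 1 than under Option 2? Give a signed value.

282

Option 1 (C := 170, X − 40):
  C = 170
  G = 254 + 3·170 = 764
Option 2 (C − 43):
  C = 119 − 43 = 76
  G = 254 + 3·76 = 482
G: 764 − 482 = 282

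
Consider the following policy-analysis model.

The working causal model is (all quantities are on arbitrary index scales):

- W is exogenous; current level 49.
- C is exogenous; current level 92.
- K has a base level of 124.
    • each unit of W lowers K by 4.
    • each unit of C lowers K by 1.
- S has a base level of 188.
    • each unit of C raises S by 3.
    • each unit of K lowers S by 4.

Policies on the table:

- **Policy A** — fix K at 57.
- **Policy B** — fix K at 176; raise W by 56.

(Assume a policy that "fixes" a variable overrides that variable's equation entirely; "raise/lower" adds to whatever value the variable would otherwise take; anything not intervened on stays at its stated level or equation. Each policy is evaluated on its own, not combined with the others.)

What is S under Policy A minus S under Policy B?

476

Policy A (K := 57):
  W = 49
  C = 92
  K = 57
  S = 188 + 3·92 − 4·57 = 236
Policy B (K := 176, W + 56):
  W = 49 + 56 = 105
  C = 92
  K = 176
  S = 188 + 3·92 − 4·176 = -240
S: 236 − (-240) = 476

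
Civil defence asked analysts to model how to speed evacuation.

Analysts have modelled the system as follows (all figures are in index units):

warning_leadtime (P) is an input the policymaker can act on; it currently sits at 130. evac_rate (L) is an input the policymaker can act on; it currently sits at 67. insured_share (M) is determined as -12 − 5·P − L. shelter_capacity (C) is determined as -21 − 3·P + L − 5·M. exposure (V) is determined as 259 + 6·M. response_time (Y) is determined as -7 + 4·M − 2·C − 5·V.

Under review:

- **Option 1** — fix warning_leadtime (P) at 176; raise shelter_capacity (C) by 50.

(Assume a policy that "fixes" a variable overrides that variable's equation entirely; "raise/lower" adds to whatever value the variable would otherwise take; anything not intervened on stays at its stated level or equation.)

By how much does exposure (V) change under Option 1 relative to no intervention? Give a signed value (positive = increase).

Baseline:
  P = 130
  L = 67
  M = -12 − 5·130 − 67 = -729
  V = 259 + 6·(-729) = -4115
Option 1 (P := 176, C + 50):
  P = 176
  L = 67
  M = -12 − 5·176 − 67 = -959
  V = 259 + 6·(-959) = -5495
Change in V: -5495 − (-4115) = -1380

-1380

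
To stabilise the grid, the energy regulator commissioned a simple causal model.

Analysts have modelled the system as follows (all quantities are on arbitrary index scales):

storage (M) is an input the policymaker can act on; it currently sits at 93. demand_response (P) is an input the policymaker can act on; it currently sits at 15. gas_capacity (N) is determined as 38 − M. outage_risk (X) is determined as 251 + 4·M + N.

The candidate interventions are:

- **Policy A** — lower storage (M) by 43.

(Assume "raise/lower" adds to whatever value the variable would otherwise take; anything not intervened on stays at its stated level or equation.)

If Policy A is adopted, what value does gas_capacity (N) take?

-12

Policy A (M − 43):
  M = 93 − 43 = 50
  N = 38 − 50 = -12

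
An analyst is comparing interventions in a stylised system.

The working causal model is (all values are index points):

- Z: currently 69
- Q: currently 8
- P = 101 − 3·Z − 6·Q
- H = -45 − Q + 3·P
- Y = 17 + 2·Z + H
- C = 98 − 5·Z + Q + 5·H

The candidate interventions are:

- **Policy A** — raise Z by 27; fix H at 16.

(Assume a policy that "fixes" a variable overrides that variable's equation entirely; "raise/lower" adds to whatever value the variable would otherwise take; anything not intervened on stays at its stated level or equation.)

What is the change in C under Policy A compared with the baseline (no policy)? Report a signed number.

2520

Baseline:
  Z = 69
  Q = 8
  P = 101 − 3·69 − 6·8 = -154
  H = -45 − 8 + 3·(-154) = -515
  C = 98 − 5·69 + 8 + 5·(-515) = -2814
Policy A (Z + 27, H := 16):
  Z = 69 + 27 = 96
  Q = 8
  P = 101 − 3·96 − 6·8 = -235
  H = 16
  C = 98 − 5·96 + 8 + 5·16 = -294
Change in C: -294 − (-2814) = 2520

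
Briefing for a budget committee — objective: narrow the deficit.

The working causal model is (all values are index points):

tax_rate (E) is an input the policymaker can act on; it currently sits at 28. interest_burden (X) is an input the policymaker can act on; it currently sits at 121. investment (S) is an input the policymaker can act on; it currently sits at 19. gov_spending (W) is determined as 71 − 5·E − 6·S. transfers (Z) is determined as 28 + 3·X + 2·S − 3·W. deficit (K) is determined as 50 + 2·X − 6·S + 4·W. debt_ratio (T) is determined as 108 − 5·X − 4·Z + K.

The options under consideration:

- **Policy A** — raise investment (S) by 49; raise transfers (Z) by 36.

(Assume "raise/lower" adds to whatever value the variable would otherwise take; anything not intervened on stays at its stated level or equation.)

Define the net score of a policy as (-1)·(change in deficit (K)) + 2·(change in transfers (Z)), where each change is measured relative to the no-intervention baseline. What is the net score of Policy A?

3502

Baseline:
  E = 28
  X = 121
  S = 19
  W = 71 − 5·28 − 6·19 = -183
  Z = 28 + 3·121 + 2·19 − 3·(-183) = 978
  K = 50 + 2·121 − 6·19 + 4·(-183) = -554
Policy A (S + 49, Z + 36):
  E = 28
  X = 121
  S = 19 + 49 = 68
  W = 71 − 5·28 − 6·68 = -477
  Z = 28 + 3·121 + 2·68 − 3·(-477) (+36 from intervention) = 1994
  K = 50 + 2·121 − 6·68 + 4·(-477) = -2024
ΔK = -2024 − (-554) = -1470; ΔZ = 1994 − 978 = 1016
Score = (-1)·(-1470) + 2·1016 = 3502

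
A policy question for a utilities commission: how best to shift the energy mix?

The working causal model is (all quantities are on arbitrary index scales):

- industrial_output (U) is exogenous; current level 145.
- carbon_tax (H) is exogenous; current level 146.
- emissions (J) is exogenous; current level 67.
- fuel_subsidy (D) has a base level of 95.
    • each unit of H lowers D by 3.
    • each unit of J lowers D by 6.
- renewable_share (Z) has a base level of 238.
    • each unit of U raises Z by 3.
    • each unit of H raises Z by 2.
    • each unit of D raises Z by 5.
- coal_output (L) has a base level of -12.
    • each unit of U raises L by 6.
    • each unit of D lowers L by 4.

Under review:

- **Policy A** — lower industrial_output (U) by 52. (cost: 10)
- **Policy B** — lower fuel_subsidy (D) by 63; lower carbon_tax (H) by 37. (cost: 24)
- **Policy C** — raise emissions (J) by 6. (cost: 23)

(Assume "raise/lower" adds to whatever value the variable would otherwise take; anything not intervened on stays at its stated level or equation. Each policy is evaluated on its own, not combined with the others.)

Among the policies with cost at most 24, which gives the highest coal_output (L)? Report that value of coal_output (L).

Policy A (U − 52):
  U = 145 − 52 = 93
  H = 146
  J = 67
  D = 95 − 3·146 − 6·67 = -745
  L = -12 + 6·93 − 4·(-745) = 3526
Policy B (D − 63, H − 37):
  U = 145
  H = 146 − 37 = 109
  J = 67
  D = 95 − 3·109 − 6·67 (−63 from intervention) = -697
  L = -12 + 6·145 − 4·(-697) = 3646
Policy C (J + 6):
  U = 145
  H = 146
  J = 67 + 6 = 73
  D = 95 − 3·146 − 6·73 = -781
  L = -12 + 6·145 − 4·(-781) = 3982
Comparing — Policy A: L=3526, Policy B: L=3646, Policy C: L=3982. Highest is 3982 (Policy C).

3982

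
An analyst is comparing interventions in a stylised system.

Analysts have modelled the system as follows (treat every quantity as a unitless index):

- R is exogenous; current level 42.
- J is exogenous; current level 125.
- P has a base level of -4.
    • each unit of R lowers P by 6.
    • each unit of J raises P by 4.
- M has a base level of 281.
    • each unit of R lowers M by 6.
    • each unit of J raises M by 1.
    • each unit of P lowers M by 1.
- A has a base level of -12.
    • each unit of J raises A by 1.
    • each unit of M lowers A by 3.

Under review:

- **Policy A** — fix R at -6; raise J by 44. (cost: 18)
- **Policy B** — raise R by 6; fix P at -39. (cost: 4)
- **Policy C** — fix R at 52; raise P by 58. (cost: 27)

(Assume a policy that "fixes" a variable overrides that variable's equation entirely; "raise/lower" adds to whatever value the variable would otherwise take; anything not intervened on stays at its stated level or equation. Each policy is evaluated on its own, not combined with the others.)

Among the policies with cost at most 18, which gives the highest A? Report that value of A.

823

Policy A (R := -6, J + 44):
  R = -6
  J = 125 + 44 = 169
  P = -4 − 6·(-6) + 4·169 = 708
  M = 281 − 6·(-6) + 169 − 708 = -222
  A = -12 + 169 − 3·(-222) = 823
Policy B (R + 6, P := -39):
  R = 42 + 6 = 48
  J = 125
  P = -39
  M = 281 − 6·48 + 125 − (-39) = 157
  A = -12 + 125 − 3·157 = -358
Comparing — Policy A: A=823, Policy B: A=-358. Highest is 823 (Policy A).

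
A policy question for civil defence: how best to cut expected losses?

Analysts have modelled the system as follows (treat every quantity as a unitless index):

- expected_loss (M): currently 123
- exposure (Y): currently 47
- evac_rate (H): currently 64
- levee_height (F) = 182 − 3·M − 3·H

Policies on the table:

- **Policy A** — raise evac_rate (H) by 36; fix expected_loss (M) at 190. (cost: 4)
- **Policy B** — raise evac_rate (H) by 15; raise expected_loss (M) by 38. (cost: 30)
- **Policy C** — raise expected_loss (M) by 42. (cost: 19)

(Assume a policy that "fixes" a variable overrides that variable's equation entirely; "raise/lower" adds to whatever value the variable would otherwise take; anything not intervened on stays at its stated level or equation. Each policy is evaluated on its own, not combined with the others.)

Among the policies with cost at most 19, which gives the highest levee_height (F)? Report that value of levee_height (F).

Policy A (H + 36, M := 190):
  M = 190
  H = 64 + 36 = 100
  F = 182 − 3·190 − 3·100 = -688
Policy C (M + 42):
  M = 123 + 42 = 165
  H = 64
  F = 182 − 3·165 − 3·64 = -505
Comparing — Policy A: F=-688, Policy C: F=-505. Highest is -505 (Policy C).

-505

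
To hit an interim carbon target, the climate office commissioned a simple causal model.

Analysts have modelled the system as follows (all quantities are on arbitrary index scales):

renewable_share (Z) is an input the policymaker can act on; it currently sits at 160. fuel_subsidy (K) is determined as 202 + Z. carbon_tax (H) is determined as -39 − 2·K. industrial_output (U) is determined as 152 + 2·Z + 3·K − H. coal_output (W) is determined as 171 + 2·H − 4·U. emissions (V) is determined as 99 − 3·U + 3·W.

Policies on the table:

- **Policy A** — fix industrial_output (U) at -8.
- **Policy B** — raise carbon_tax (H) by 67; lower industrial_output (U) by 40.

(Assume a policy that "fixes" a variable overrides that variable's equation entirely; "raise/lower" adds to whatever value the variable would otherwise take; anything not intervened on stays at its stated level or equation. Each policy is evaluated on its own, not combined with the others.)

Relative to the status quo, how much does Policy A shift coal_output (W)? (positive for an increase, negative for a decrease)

9316

Baseline:
  Z = 160
  K = 202 + 160 = 362
  H = -39 − 2·362 = -763
  U = 152 + 2·160 + 3·362 − (-763) = 2321
  W = 171 + 2·(-763) − 4·2321 = -10639
Policy A (U := -8):
  Z = 160
  K = 202 + 160 = 362
  H = -39 − 2·362 = -763
  U = -8
  W = 171 + 2·(-763) − 4·(-8) = -1323
Change in W: -1323 − (-10639) = 9316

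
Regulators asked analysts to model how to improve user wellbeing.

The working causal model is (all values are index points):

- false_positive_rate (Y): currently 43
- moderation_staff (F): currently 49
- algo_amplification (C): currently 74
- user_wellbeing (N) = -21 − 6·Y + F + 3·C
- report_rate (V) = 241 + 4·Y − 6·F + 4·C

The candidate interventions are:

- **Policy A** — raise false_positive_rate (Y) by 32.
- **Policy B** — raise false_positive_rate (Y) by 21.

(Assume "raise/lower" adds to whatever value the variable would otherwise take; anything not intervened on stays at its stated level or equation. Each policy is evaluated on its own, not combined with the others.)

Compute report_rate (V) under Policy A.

543

Policy A (Y + 32):
  Y = 43 + 32 = 75
  F = 49
  C = 74
  V = 241 + 4·75 − 6·49 + 4·74 = 543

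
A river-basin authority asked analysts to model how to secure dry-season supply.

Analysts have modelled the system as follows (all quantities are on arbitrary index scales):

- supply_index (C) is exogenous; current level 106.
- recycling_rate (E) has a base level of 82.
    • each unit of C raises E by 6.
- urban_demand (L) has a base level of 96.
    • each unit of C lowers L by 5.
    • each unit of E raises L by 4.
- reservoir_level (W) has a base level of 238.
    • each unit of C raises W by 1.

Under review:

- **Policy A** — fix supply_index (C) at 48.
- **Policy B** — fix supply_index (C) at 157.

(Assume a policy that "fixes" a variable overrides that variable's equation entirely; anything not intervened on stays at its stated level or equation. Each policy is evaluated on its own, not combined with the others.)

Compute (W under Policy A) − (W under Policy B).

Policy A (C := 48):
  C = 48
  W = 238 + 48 = 286
Policy B (C := 157):
  C = 157
  W = 238 + 157 = 395
W: 286 − 395 = -109

-109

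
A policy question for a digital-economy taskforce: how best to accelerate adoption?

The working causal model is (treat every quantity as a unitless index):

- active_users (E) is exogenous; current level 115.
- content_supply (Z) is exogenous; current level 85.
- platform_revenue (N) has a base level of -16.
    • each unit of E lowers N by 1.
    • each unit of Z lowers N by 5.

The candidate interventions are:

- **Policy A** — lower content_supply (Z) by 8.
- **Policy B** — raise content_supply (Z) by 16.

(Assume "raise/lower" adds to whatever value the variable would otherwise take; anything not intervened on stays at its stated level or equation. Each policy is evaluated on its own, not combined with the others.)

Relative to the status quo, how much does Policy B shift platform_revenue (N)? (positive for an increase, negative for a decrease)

-80

Baseline:
  E = 115
  Z = 85
  N = -16 − 115 − 5·85 = -556
Policy B (Z + 16):
  E = 115
  Z = 85 + 16 = 101
  N = -16 − 115 − 5·101 = -636
Change in N: -636 − (-556) = -80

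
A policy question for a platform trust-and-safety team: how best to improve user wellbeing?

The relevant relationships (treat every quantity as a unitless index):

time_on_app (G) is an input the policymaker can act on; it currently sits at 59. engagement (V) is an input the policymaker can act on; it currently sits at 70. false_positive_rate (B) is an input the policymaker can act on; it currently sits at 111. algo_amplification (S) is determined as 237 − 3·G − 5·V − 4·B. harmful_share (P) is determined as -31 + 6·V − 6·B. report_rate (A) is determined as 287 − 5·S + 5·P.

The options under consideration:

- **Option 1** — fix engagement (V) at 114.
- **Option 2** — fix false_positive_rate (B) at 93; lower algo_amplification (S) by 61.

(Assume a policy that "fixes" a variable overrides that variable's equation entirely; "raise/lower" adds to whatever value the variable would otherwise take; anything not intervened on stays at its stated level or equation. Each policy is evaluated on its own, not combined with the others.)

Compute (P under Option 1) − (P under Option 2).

156

Option 1 (V := 114):
  V = 114
  B = 111
  P = -31 + 6·114 − 6·111 = -13
Option 2 (B := 93, S − 61):
  V = 70
  B = 93
  P = -31 + 6·70 − 6·93 = -169
P: -13 − (-169) = 156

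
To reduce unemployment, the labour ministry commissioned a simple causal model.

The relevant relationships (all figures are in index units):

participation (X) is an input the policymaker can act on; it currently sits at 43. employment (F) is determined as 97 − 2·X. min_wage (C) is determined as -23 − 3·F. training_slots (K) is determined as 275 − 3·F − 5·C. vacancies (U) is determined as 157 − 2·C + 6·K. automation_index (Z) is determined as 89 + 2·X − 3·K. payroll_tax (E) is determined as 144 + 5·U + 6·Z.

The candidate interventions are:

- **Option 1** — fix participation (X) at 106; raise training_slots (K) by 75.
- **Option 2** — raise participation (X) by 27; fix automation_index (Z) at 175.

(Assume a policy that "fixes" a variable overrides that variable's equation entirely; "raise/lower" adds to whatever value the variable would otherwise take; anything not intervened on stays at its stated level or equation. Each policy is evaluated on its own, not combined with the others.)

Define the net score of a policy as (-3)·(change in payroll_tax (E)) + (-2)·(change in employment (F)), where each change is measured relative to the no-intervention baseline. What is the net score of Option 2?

35100

Baseline:
  X = 43
  F = 97 − 2·43 = 11
  C = -23 − 3·11 = -56
  K = 275 − 3·11 − 5·(-56) = 522
  U = 157 − 2·(-56) + 6·522 = 3401
  Z = 89 + 2·43 − 3·522 = -1391
  E = 144 + 5·3401 + 6·(-1391) = 8803
Option 2 (X + 27, Z := 175):
  X = 43 + 27 = 70
  F = 97 − 2·70 = -43
  C = -23 − 3·(-43) = 106
  K = 275 − 3·(-43) − 5·106 = -126
  U = 157 − 2·106 + 6·(-126) = -811
  Z = 175
  E = 144 + 5·(-811) + 6·175 = -2861
ΔE = -2861 − 8803 = -11664; ΔF = -43 − 11 = -54
Score = (-3)·(-11664) + (-2)·(-54) = 35100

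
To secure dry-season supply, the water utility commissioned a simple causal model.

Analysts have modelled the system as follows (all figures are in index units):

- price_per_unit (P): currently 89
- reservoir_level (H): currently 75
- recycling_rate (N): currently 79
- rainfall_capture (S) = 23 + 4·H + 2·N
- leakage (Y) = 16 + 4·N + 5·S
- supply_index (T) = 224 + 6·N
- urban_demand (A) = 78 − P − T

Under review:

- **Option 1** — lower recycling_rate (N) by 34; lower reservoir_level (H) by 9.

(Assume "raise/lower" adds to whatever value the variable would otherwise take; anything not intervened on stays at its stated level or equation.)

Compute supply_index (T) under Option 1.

Option 1 (N − 34, H − 9):
  N = 79 − 34 = 45
  T = 224 + 6·45 = 494

494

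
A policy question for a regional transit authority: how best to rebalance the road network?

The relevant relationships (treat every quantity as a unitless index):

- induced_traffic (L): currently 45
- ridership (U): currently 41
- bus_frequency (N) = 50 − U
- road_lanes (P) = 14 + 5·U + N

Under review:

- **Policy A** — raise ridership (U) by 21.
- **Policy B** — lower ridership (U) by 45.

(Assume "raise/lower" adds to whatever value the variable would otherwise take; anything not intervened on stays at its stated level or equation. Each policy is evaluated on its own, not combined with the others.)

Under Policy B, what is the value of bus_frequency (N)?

54

Policy B (U − 45):
  U = 41 − 45 = -4
  N = 50 − (-4) = 54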